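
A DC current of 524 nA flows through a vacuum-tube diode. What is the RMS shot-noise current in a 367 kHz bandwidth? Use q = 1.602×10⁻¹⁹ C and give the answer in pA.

248 pA

I_n = √(2qI·B)
2qI·B = 2 × 1.602×10⁻¹⁹ × 5.24×10⁻⁷ × 3.67×10⁵ = 6.16×10⁻²⁰ A²
I_n = √(6.16×10⁻²⁰) = 2.48×10⁻¹⁰ A = 248 pA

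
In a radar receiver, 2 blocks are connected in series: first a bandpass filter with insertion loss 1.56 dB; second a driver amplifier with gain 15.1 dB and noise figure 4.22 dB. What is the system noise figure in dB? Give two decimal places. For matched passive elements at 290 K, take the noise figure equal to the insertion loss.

5.78 dB

Convert to linear (a loss of L dB is a gain of −L dB): F_i = 10^(NF_i/10), G_i = 10^(G_i,dB/10)
  Stage 1: F_1 = 10^(1.56/10) = 1.432, G_1 = 10^(−1.56/10) = 0.6982
  Stage 2: F_2 = 10^(4.22/10) = 2.642, G_2 = 10^(15.1/10) = 32.36
Friis cascade:
  F = 1.432 + (2.642 − 1)/0.6982 = 3.784
NF = 10 log₁₀(3.784) = 5.78 dB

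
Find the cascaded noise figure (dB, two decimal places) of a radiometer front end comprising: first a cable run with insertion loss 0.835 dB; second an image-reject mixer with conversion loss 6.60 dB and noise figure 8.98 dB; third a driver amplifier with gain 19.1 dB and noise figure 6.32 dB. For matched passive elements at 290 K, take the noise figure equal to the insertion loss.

Convert to linear (a loss of L dB is a gain of −L dB): F_i = 10^(NF_i/10), G_i = 10^(G_i,dB/10)
  Stage 1: F_1 = 10^(0.835/10) = 1.212, G_1 = 10^(−0.835/10) = 0.8251
  Stage 2: F_2 = 10^(8.98/10) = 7.907, G_2 = 10^(−6.60/10) = 0.2188
  Stage 3: F_3 = 10^(6.32/10) = 4.285, G_3 = 10^(19.1/10) = 81.28
Friis cascade:
  F = 1.212 + (7.907 − 1)/0.8251 + (4.285 − 1)/0.1805 = 27.78
NF = 10 log₁₀(27.78) = 14.44 dB

14.44 dB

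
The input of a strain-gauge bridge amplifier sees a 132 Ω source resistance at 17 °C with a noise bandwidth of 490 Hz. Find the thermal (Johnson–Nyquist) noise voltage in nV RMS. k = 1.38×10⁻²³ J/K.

T = 17 °C + 273.15 = 290.15 K
V_n = √(4kTRB)
4kTRB = 4 × 1.38×10⁻²³ × 290.15 × 1.32×10² × 4.90×10² = 1.04×10⁻¹⁵ V²
V_n = √(1.04×10⁻¹⁵) = 3.22×10⁻⁸ V = 32.2 nV

32.2 nV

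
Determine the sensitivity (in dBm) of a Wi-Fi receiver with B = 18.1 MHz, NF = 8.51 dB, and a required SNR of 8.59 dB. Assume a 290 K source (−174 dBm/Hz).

Sensitivity = −174 + 10 log₁₀(B) + NF + SNR_min
= −174 + 72.58 + 8.51 + 8.59
= −84.32 dBm → −84.3 dBm

−84.3 dBm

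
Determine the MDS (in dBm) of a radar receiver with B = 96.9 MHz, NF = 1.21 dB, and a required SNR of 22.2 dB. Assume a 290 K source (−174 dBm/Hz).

Sensitivity = −174 + 10 log₁₀(B) + NF + SNR_min
= −174 + 79.86 + 1.21 + 22.2
= −70.73 dBm → −70.7 dBm

−70.7 dBm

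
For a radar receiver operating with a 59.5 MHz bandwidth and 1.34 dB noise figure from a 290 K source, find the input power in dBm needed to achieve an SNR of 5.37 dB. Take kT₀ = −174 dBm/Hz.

Sensitivity = −174 + 10 log₁₀(B) + NF + SNR_min
= −174 + 77.75 + 1.34 + 5.37
= −89.54 dBm → −89.5 dBm

−89.5 dBm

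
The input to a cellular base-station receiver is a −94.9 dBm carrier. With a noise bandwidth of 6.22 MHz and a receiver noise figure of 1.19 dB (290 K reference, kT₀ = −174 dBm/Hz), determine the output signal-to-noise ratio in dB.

Noise floor: N = −174 + 10 log₁₀(B) + NF
10 log₁₀(6.22×10⁶) = 67.94 dB
N = −174 + 67.94 + 1.19 = −104.87 dBm
SNR = P_sig − N = −94.9 − (−104.87) = 9.97 dB → 10.0 dB

10.0 dB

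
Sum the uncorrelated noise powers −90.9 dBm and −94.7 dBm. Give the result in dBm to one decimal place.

−89.4 dBm

Convert to linear, add, convert back:
P₁ = 8.13×10⁻¹³ W, P₂ = 3.39×10⁻¹³ W
P_tot = 1.15×10⁻¹² W → 10 log₁₀(P_tot / 10⁻³) = −89.4 dBm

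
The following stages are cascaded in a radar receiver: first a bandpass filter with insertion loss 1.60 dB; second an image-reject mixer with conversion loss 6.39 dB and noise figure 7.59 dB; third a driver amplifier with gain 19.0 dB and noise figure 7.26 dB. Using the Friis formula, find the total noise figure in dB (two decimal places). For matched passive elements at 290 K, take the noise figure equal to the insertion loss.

15.50 dB

Convert to linear (a loss of L dB is a gain of −L dB): F_i = 10^(NF_i/10), G_i = 10^(G_i,dB/10)
  Stage 1: F_1 = 10^(1.60/10) = 1.445, G_1 = 10^(−1.60/10) = 0.6918
  Stage 2: F_2 = 10^(7.59/10) = 5.741, G_2 = 10^(−6.39/10) = 0.2296
  Stage 3: F_3 = 10^(7.26/10) = 5.321, G_3 = 10^(19.0/10) = 79.43
Friis cascade:
  F = 1.445 + (5.741 − 1)/0.6918 + (5.321 − 1)/0.1589 = 35.50
NF = 10 log₁₀(35.50) = 15.50 dB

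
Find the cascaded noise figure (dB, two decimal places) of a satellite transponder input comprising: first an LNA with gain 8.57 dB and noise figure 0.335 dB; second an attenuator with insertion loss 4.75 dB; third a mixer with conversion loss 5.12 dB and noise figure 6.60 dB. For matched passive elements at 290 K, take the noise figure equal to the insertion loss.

Convert to linear (a loss of L dB is a gain of −L dB): F_i = 10^(NF_i/10), G_i = 10^(G_i,dB/10)
  Stage 1: F_1 = 10^(0.335/10) = 1.080, G_1 = 10^(8.57/10) = 7.194
  Stage 2: F_2 = 10^(4.75/10) = 2.985, G_2 = 10^(−4.75/10) = 0.3350
  Stage 3: F_3 = 10^(6.60/10) = 4.571, G_3 = 10^(−5.12/10) = 0.3076
Friis cascade:
  F = 1.080 + (2.985 − 1)/7.194 + (4.571 − 1)/2.410 = 2.838
NF = 10 log₁₀(2.838) = 4.53 dB

4.53 dB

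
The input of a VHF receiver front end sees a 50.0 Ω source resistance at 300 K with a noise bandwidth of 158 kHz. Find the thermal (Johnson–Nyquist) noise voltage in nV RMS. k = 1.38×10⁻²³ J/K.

V_n = √(4kTRB)
4kTRB = 4 × 1.38×10⁻²³ × 300 × 5.00×10¹ × 1.58×10⁵ = 1.31×10⁻¹³ V²
V_n = √(1.31×10⁻¹³) = 3.62×10⁻⁷ V = 362 nV

362 nV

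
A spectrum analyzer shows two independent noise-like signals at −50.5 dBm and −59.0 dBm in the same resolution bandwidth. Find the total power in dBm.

−49.9 dBm

Convert to linear, add, convert back:
P₁ = 8.91×10⁻⁹ W, P₂ = 1.26×10⁻⁹ W
P_tot = 1.02×10⁻⁸ W → 10 log₁₀(P_tot / 10⁻³) = −49.9 dBm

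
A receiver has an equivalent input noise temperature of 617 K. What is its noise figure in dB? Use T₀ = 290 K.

F = 1 + T_e/T₀ = 1 + 617/290 = 3.12759
NF = 10 log₁₀(3.12759) = 4.95 dB

4.95 dB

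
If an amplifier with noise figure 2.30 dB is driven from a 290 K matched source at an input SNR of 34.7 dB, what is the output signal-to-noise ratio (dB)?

32.40 dB

By definition F = SNR_in/SNR_out, so in dB: SNR_out = SNR_in − NF
SNR_out = 34.7 − 2.30 = 32.40 dB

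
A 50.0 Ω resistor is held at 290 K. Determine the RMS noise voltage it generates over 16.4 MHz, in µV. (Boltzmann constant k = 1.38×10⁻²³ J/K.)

V_n = √(4kTRB)
4kTRB = 4 × 1.38×10⁻²³ × 290 × 5.00×10¹ × 1.64×10⁷ = 1.31×10⁻¹¹ V²
V_n = √(1.31×10⁻¹¹) = 3.62×10⁻⁶ V = 3.62 µV

3.62 µV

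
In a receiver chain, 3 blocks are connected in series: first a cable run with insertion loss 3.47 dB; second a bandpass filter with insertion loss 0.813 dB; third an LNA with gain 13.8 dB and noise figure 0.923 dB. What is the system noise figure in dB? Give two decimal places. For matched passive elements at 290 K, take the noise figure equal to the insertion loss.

5.21 dB

Convert to linear (a loss of L dB is a gain of −L dB): F_i = 10^(NF_i/10), G_i = 10^(G_i,dB/10)
  Stage 1: F_1 = 10^(3.47/10) = 2.223, G_1 = 10^(−3.47/10) = 0.4498
  Stage 2: F_2 = 10^(0.813/10) = 1.206, G_2 = 10^(−0.813/10) = 0.8293
  Stage 3: F_3 = 10^(0.923/10) = 1.237, G_3 = 10^(13.8/10) = 23.99
Friis cascade:
  F = 2.223 + (1.206 − 1)/0.4498 + (1.237 − 1)/0.3730 = 3.316
NF = 10 log₁₀(3.316) = 5.21 dB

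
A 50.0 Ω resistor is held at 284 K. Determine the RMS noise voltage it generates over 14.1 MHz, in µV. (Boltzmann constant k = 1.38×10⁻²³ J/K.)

V_n = √(4kTRB)
4kTRB = 4 × 1.38×10⁻²³ × 284 × 5.00×10¹ × 1.41×10⁷ = 1.11×10⁻¹¹ V²
V_n = √(1.11×10⁻¹¹) = 3.32×10⁻⁶ V = 3.32 µV

3.32 µV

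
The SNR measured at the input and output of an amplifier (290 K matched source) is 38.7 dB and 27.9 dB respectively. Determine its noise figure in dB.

NF (dB) = SNR_in(dB) − SNR_out(dB) when the source is at T₀
NF = 38.7 − 27.9 = 10.8 dB

10.8 dB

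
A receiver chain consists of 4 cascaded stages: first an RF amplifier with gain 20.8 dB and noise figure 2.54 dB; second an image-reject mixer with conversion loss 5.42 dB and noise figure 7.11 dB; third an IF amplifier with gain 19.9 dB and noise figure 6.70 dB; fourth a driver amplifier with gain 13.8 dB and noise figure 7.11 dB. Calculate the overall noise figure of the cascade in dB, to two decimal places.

2.87 dB

Convert to linear (a loss of L dB is a gain of −L dB): F_i = 10^(NF_i/10), G_i = 10^(G_i,dB/10)
  Stage 1: F_1 = 10^(2.54/10) = 1.795, G_1 = 10^(20.8/10) = 120.2
  Stage 2: F_2 = 10^(7.11/10) = 5.140, G_2 = 10^(−5.42/10) = 0.2871
  Stage 3: F_3 = 10^(6.70/10) = 4.677, G_3 = 10^(19.9/10) = 97.72
  Stage 4: F_4 = 10^(7.11/10) = 5.140, G_4 = 10^(13.8/10) = 23.99
Friis cascade:
  F = 1.795 + (5.140 − 1)/120.2 + (4.677 − 1)/34.51 + (5.140 − 1)/3373 = 1.937
NF = 10 log₁₀(1.937) = 2.87 dB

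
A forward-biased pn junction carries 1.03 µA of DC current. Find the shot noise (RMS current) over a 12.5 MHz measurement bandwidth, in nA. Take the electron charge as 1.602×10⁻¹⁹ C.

I_n = √(2qI·B)
2qI·B = 2 × 1.602×10⁻¹⁹ × 1.03×10⁻⁶ × 1.25×10⁷ = 4.13×10⁻¹⁸ A²
I_n = √(4.13×10⁻¹⁸) = 2.03×10⁻⁹ A = 2.03 nA

2.03 nA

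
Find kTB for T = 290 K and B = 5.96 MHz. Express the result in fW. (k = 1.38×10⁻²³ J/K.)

23.9 fW

P_n = kTB = 1.38×10⁻²³ × 290 × 5.96×10⁶ = 2.39×10⁻¹⁴ W = 23.9 fW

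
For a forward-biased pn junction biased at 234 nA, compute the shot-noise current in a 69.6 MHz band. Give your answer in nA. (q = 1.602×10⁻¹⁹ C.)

I_n = √(2qI·B)
2qI·B = 2 × 1.602×10⁻¹⁹ × 2.34×10⁻⁷ × 6.96×10⁷ = 5.22×10⁻¹⁸ A²
I_n = √(5.22×10⁻¹⁸) = 2.28×10⁻⁹ A = 2.28 nA

2.28 nA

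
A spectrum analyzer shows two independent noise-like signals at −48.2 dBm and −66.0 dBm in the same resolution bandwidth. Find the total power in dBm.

−48.1 dBm

Convert to linear, add, convert back:
P₁ = 1.51×10⁻⁸ W, P₂ = 2.51×10⁻¹⁰ W
P_tot = 1.54×10⁻⁸ W → 10 log₁₀(P_tot / 10⁻³) = −48.1 dBm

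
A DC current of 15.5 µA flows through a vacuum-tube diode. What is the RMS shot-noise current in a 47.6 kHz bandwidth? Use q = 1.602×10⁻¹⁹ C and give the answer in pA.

I_n = √(2qI·B)
2qI·B = 2 × 1.602×10⁻¹⁹ × 1.55×10⁻⁵ × 4.76×10⁴ = 2.36×10⁻¹⁹ A²
I_n = √(2.36×10⁻¹⁹) = 4.86×10⁻¹⁰ A = 486 pA

486 pA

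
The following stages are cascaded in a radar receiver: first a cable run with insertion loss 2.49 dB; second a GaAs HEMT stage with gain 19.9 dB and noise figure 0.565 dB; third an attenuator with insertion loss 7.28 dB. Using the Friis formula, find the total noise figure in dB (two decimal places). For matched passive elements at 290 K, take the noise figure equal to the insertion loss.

3.22 dB

Convert to linear (a loss of L dB is a gain of −L dB): F_i = 10^(NF_i/10), G_i = 10^(G_i,dB/10)
  Stage 1: F_1 = 10^(2.49/10) = 1.774, G_1 = 10^(−2.49/10) = 0.5636
  Stage 2: F_2 = 10^(0.565/10) = 1.139, G_2 = 10^(19.9/10) = 97.72
  Stage 3: F_3 = 10^(7.28/10) = 5.346, G_3 = 10^(−7.28/10) = 0.1871
Friis cascade:
  F = 1.774 + (1.139 − 1)/0.5636 + (5.346 − 1)/55.08 = 2.100
NF = 10 log₁₀(2.100) = 3.22 dB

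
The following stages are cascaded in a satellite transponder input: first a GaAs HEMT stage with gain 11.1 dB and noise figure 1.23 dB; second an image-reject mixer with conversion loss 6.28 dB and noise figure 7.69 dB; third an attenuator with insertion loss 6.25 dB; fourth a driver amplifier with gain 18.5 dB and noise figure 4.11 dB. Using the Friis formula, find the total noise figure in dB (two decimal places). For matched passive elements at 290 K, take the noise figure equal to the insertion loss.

6.95 dB

Convert to linear (a loss of L dB is a gain of −L dB): F_i = 10^(NF_i/10), G_i = 10^(G_i,dB/10)
  Stage 1: F_1 = 10^(1.23/10) = 1.327, G_1 = 10^(11.1/10) = 12.88
  Stage 2: F_2 = 10^(7.69/10) = 5.875, G_2 = 10^(−6.28/10) = 0.2355
  Stage 3: F_3 = 10^(6.25/10) = 4.217, G_3 = 10^(−6.25/10) = 0.2371
  Stage 4: F_4 = 10^(4.11/10) = 2.576, G_4 = 10^(18.5/10) = 70.79
Friis cascade:
  F = 1.327 + (5.875 − 1)/12.88 + (4.217 − 1)/3.034 + (2.576 − 1)/0.7194 = 4.957
NF = 10 log₁₀(4.957) = 6.95 dB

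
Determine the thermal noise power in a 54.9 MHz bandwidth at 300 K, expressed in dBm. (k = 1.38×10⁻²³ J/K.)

P_n = kTB = 1.38×10⁻²³ × 300 × 5.49×10⁷ = 2.27×10⁻¹³ W
In dBm: 10 log₁₀(2.27×10⁻¹³ / 10⁻³) = −96.4 dBm

−96.4 dBm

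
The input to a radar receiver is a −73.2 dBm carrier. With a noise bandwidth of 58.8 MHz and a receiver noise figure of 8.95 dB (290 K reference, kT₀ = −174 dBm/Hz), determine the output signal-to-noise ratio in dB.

Noise floor: N = −174 + 10 log₁₀(B) + NF
10 log₁₀(5.88×10⁷) = 77.69 dB
N = −174 + 77.69 + 8.95 = −87.36 dBm
SNR = P_sig − N = −73.2 − (−87.36) = 14.16 dB → 14.2 dB

14.2 dB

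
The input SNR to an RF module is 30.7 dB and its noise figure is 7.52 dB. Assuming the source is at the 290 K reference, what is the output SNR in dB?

By definition F = SNR_in/SNR_out, so in dB: SNR_out = SNR_in − NF
SNR_out = 30.7 − 7.52 = 23.18 dB

23.18 dB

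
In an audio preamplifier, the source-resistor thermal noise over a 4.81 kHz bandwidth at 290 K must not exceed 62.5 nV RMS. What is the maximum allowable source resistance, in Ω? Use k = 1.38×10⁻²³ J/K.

Johnson–Nyquist: V_n = √(4kTRB) ⇒ R = V_n² / (4kTB)
4kTB = 4 × 1.38×10⁻²³ × 290 × 4.81×10³ = 7.70×10⁻¹⁷
R = (6.25×10⁻⁸)² / 7.70×10⁻¹⁷ = 5.07×10¹ Ω = 50.7 Ω

50.7 Ω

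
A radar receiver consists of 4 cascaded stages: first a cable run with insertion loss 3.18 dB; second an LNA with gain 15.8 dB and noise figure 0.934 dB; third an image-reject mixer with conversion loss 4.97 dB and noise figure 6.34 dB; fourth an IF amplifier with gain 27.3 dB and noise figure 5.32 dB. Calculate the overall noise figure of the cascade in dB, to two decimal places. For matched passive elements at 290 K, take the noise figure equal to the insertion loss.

5.01 dB

Convert to linear (a loss of L dB is a gain of −L dB): F_i = 10^(NF_i/10), G_i = 10^(G_i,dB/10)
  Stage 1: F_1 = 10^(3.18/10) = 2.080, G_1 = 10^(−3.18/10) = 0.4808
  Stage 2: F_2 = 10^(0.934/10) = 1.240, G_2 = 10^(15.8/10) = 38.02
  Stage 3: F_3 = 10^(6.34/10) = 4.305, G_3 = 10^(−4.97/10) = 0.3184
  Stage 4: F_4 = 10^(5.32/10) = 3.404, G_4 = 10^(27.3/10) = 537.0
Friis cascade:
  F = 2.080 + (1.240 − 1)/0.4808 + (4.305 − 1)/18.28 + (3.404 − 1)/5.821 = 3.172
NF = 10 log₁₀(3.172) = 5.01 dB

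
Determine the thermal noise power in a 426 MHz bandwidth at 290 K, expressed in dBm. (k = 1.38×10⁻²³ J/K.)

−87.7 dBm

P_n = kTB = 1.38×10⁻²³ × 290 × 4.26×10⁸ = 1.70×10⁻¹² W
In dBm: 10 log₁₀(1.70×10⁻¹² / 10⁻³) = −87.7 dBm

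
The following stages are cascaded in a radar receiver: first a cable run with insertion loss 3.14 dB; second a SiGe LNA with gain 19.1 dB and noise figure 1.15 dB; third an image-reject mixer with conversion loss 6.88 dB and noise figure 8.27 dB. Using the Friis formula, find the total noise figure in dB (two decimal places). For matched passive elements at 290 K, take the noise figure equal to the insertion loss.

Convert to linear (a loss of L dB is a gain of −L dB): F_i = 10^(NF_i/10), G_i = 10^(G_i,dB/10)
  Stage 1: F_1 = 10^(3.14/10) = 2.061, G_1 = 10^(−3.14/10) = 0.4853
  Stage 2: F_2 = 10^(1.15/10) = 1.303, G_2 = 10^(19.1/10) = 81.28
  Stage 3: F_3 = 10^(8.27/10) = 6.714, G_3 = 10^(−6.88/10) = 0.2051
Friis cascade:
  F = 2.061 + (1.303 − 1)/0.4853 + (6.714 − 1)/39.45 = 2.830
NF = 10 log₁₀(2.830) = 4.52 dB

4.52 dB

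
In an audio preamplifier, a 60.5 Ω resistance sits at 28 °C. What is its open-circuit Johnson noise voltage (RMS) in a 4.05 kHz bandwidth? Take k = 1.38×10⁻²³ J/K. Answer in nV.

T = 28 °C + 273.15 = 301.15 K
V_n = √(4kTRB)
4kTRB = 4 × 1.38×10⁻²³ × 301.15 × 6.05×10¹ × 4.05×10³ = 4.07×10⁻¹⁵ V²
V_n = √(4.07×10⁻¹⁵) = 6.38×10⁻⁸ V = 63.8 nV

63.8 nV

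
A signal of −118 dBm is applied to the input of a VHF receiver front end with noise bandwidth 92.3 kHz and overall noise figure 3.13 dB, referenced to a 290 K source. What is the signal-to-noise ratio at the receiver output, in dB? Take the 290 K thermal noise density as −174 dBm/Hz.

Noise floor: N = −174 + 10 log₁₀(B) + NF
10 log₁₀(9.23×10⁴) = 49.65 dB
N = −174 + 49.65 + 3.13 = −121.22 dBm
SNR = P_sig − N = −118 − (−121.22) = 3.22 dB → 3.2 dB

3.2 dB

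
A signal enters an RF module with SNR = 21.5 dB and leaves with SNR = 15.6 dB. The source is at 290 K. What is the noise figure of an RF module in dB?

NF (dB) = SNR_in(dB) − SNR_out(dB) when the source is at T₀
NF = 21.5 − 15.6 = 5.9 dB

5.9 dB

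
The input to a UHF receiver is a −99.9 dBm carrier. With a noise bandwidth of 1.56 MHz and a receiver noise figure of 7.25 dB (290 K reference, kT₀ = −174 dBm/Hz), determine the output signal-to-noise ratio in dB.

Noise floor: N = −174 + 10 log₁₀(B) + NF
10 log₁₀(1.56×10⁶) = 61.93 dB
N = −174 + 61.93 + 7.25 = −104.82 dBm
SNR = P_sig − N = −99.9 − (−104.82) = 4.92 dB → 4.9 dB

4.9 dB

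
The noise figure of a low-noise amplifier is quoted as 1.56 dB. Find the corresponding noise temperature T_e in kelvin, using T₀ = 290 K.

125 K

F = 10^(1.56/10) = 1.43219
T_e = (F − 1)·T₀ = (1.43219 − 1) × 290 = 125 K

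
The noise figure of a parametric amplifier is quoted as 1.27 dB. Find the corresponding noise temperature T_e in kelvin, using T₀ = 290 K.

F = 10^(1.27/10) = 1.33968
T_e = (F − 1)·T₀ = (1.33968 − 1) × 290 = 98.5 K

98.5 K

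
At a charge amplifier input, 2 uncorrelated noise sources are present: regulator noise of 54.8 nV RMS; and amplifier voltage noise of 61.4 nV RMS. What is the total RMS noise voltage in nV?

Uncorrelated sources add in power (mean-square): V_tot = √(ΣV_i²)
V_tot = √[(5.48×10⁻⁸)² + (6.14×10⁻⁸)²] = 8.23×10⁻⁸ V = 82.3 nV

82.3 nV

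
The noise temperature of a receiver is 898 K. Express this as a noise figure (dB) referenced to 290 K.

6.12 dB

F = 1 + T_e/T₀ = 1 + 898/290 = 4.09655
NF = 10 log₁₀(4.09655) = 6.12 dB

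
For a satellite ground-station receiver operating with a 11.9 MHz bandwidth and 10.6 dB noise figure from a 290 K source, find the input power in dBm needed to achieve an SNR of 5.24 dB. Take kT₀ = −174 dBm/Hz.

−87.4 dBm

Sensitivity = −174 + 10 log₁₀(B) + NF + SNR_min
= −174 + 70.76 + 10.6 + 5.24
= −87.40 dBm → −87.4 dBm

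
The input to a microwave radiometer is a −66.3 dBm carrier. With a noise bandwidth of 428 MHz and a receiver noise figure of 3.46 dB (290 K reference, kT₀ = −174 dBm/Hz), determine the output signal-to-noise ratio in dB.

17.9 dB

Noise floor: N = −174 + 10 log₁₀(B) + NF
10 log₁₀(4.28×10⁸) = 86.31 dB
N = −174 + 86.31 + 3.46 = −84.23 dBm
SNR = P_sig − N = −66.3 − (−84.23) = 17.93 dB → 17.9 dB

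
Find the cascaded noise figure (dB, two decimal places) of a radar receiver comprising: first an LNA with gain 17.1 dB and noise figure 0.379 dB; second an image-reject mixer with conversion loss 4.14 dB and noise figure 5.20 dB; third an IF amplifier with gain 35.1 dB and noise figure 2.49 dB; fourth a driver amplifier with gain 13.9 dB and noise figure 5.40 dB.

0.70 dB

Convert to linear (a loss of L dB is a gain of −L dB): F_i = 10^(NF_i/10), G_i = 10^(G_i,dB/10)
  Stage 1: F_1 = 10^(0.379/10) = 1.091, G_1 = 10^(17.1/10) = 51.29
  Stage 2: F_2 = 10^(5.20/10) = 3.311, G_2 = 10^(−4.14/10) = 0.3855
  Stage 3: F_3 = 10^(2.49/10) = 1.774, G_3 = 10^(35.1/10) = 3236
  Stage 4: F_4 = 10^(5.40/10) = 3.467, G_4 = 10^(13.9/10) = 24.55
Friis cascade:
  F = 1.091 + (3.311 − 1)/51.29 + (1.774 − 1)/19.77 + (3.467 − 1)/6.397×10⁴ = 1.175
NF = 10 log₁₀(1.175) = 0.70 dB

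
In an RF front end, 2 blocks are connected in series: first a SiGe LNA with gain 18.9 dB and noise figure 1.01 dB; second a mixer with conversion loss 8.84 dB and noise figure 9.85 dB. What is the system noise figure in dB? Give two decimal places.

Convert to linear (a loss of L dB is a gain of −L dB): F_i = 10^(NF_i/10), G_i = 10^(G_i,dB/10)
  Stage 1: F_1 = 10^(1.01/10) = 1.262, G_1 = 10^(18.9/10) = 77.62
  Stage 2: F_2 = 10^(9.85/10) = 9.661, G_2 = 10^(−8.84/10) = 0.1306
Friis cascade:
  F = 1.262 + (9.661 − 1)/77.62 = 1.373
NF = 10 log₁₀(1.373) = 1.38 dB

1.38 dB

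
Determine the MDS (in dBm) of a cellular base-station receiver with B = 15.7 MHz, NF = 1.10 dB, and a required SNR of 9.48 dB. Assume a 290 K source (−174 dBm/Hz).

−91.5 dBm

Sensitivity = −174 + 10 log₁₀(B) + NF + SNR_min
= −174 + 71.96 + 1.10 + 9.48
= −91.46 dBm → −91.5 dBm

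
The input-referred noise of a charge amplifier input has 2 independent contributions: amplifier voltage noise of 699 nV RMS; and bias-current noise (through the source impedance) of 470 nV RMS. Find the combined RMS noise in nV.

Uncorrelated sources add in power (mean-square): V_tot = √(ΣV_i²)
V_tot = √[(6.99×10⁻⁷)² + (4.70×10⁻⁷)²] = 8.42×10⁻⁷ V = 842 nV

842 nV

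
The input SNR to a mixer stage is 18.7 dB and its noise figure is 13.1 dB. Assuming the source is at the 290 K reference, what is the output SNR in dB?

By definition F = SNR_in/SNR_out, so in dB: SNR_out = SNR_in − NF
SNR_out = 18.7 − 13.1 = 5.6 dB

5.6 dB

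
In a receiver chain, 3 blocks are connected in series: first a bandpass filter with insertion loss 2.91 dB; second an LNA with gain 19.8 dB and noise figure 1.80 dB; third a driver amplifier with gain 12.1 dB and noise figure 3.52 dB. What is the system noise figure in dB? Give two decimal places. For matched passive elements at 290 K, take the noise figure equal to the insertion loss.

4.75 dB

Convert to linear (a loss of L dB is a gain of −L dB): F_i = 10^(NF_i/10), G_i = 10^(G_i,dB/10)
  Stage 1: F_1 = 10^(2.91/10) = 1.954, G_1 = 10^(−2.91/10) = 0.5117
  Stage 2: F_2 = 10^(1.80/10) = 1.514, G_2 = 10^(19.8/10) = 95.50
  Stage 3: F_3 = 10^(3.52/10) = 2.249, G_3 = 10^(12.1/10) = 16.22
Friis cascade:
  F = 1.954 + (1.514 − 1)/0.5117 + (2.249 − 1)/48.87 = 2.984
NF = 10 log₁₀(2.984) = 4.75 dB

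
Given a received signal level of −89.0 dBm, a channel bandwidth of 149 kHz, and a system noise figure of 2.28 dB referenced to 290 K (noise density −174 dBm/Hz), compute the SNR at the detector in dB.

Noise floor: N = −174 + 10 log₁₀(B) + NF
10 log₁₀(1.49×10⁵) = 51.73 dB
N = −174 + 51.73 + 2.28 = −119.99 dBm
SNR = P_sig − N = −89.0 − (−119.99) = 30.99 dB → 31.0 dB

31.0 dB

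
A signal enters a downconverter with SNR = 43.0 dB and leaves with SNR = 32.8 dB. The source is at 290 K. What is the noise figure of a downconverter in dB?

10.2 dB

NF (dB) = SNR_in(dB) − SNR_out(dB) when the source is at T₀
NF = 43.0 − 32.8 = 10.2 dB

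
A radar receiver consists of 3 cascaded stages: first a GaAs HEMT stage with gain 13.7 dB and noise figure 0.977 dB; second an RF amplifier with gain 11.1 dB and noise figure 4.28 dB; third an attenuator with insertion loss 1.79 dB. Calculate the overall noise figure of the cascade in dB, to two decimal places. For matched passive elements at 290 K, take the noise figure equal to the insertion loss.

1.22 dB

Convert to linear (a loss of L dB is a gain of −L dB): F_i = 10^(NF_i/10), G_i = 10^(G_i,dB/10)
  Stage 1: F_1 = 10^(0.977/10) = 1.252, G_1 = 10^(13.7/10) = 23.44
  Stage 2: F_2 = 10^(4.28/10) = 2.679, G_2 = 10^(11.1/10) = 12.88
  Stage 3: F_3 = 10^(1.79/10) = 1.510, G_3 = 10^(−1.79/10) = 0.6622
Friis cascade:
  F = 1.252 + (2.679 − 1)/23.44 + (1.510 − 1)/302.0 = 1.326
NF = 10 log₁₀(1.326) = 1.22 dB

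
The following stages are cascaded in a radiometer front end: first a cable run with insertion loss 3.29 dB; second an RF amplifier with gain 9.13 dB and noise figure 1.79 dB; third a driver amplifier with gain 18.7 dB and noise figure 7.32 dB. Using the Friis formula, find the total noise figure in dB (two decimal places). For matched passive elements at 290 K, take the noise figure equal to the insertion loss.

6.40 dB

Convert to linear (a loss of L dB is a gain of −L dB): F_i = 10^(NF_i/10), G_i = 10^(G_i,dB/10)
  Stage 1: F_1 = 10^(3.29/10) = 2.133, G_1 = 10^(−3.29/10) = 0.4688
  Stage 2: F_2 = 10^(1.79/10) = 1.510, G_2 = 10^(9.13/10) = 8.185
  Stage 3: F_3 = 10^(7.32/10) = 5.395, G_3 = 10^(18.7/10) = 74.13
Friis cascade:
  F = 2.133 + (1.510 − 1)/0.4688 + (5.395 − 1)/3.837 = 4.367
NF = 10 log₁₀(4.367) = 6.40 dB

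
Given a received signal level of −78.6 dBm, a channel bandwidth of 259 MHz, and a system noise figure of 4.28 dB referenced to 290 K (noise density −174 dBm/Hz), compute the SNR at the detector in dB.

Noise floor: N = −174 + 10 log₁₀(B) + NF
10 log₁₀(2.59×10⁸) = 84.13 dB
N = −174 + 84.13 + 4.28 = −85.59 dBm
SNR = P_sig − N = −78.6 − (−85.59) = 6.99 dB → 7.0 dB

7.0 dB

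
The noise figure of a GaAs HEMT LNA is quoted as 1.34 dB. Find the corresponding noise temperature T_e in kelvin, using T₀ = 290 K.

F = 10^(1.34/10) = 1.36144
T_e = (F − 1)·T₀ = (1.36144 − 1) × 290 = 105 K

105 K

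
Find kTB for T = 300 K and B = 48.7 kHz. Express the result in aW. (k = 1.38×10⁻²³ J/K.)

P_n = kTB = 1.38×10⁻²³ × 300 × 4.87×10⁴ = 2.02×10⁻¹⁶ W = 202 aW

202 aW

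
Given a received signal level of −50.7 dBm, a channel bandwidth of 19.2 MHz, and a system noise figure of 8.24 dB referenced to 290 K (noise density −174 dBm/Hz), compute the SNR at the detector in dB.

42.2 dB

Noise floor: N = −174 + 10 log₁₀(B) + NF
10 log₁₀(1.92×10⁷) = 72.83 dB
N = −174 + 72.83 + 8.24 = −92.93 dBm
SNR = P_sig − N = −50.7 − (−92.93) = 42.23 dB → 42.2 dB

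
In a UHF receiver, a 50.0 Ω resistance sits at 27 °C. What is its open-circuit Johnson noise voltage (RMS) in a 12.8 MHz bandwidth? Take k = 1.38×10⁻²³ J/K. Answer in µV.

T = 27 °C + 273.15 = 300.15 K
V_n = √(4kTRB)
4kTRB = 4 × 1.38×10⁻²³ × 300.15 × 5.00×10¹ × 1.28×10⁷ = 1.06×10⁻¹¹ V²
V_n = √(1.06×10⁻¹¹) = 3.26×10⁻⁶ V = 3.26 µV

3.26 µV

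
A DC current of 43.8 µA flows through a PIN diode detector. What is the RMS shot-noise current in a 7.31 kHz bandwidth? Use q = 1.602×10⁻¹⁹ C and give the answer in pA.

320 pA

I_n = √(2qI·B)
2qI·B = 2 × 1.602×10⁻¹⁹ × 4.38×10⁻⁵ × 7.31×10³ = 1.03×10⁻¹⁹ A²
I_n = √(1.03×10⁻¹⁹) = 3.20×10⁻¹⁰ A = 320 pA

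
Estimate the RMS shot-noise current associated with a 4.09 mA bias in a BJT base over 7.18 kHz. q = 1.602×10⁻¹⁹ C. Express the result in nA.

I_n = √(2qI·B)
2qI·B = 2 × 1.602×10⁻¹⁹ × 4.09×10⁻³ × 7.18×10³ = 9.41×10⁻¹⁸ A²
I_n = √(9.41×10⁻¹⁸) = 3.07×10⁻⁹ A = 3.07 nA

3.07 nA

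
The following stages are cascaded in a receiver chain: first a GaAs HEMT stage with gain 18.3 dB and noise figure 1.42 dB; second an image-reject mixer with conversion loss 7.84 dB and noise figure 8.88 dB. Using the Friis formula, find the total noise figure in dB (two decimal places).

Convert to linear (a loss of L dB is a gain of −L dB): F_i = 10^(NF_i/10), G_i = 10^(G_i,dB/10)
  Stage 1: F_1 = 10^(1.42/10) = 1.387, G_1 = 10^(18.3/10) = 67.61
  Stage 2: F_2 = 10^(8.88/10) = 7.727, G_2 = 10^(−7.84/10) = 0.1644
Friis cascade:
  F = 1.387 + (7.727 − 1)/67.61 = 1.486
NF = 10 log₁₀(1.486) = 1.72 dB

1.72 dB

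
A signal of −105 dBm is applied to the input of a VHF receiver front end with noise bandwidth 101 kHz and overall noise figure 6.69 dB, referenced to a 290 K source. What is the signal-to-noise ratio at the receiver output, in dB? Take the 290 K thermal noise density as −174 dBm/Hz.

12.3 dB

Noise floor: N = −174 + 10 log₁₀(B) + NF
10 log₁₀(1.01×10⁵) = 50.04 dB
N = −174 + 50.04 + 6.69 = −117.27 dBm
SNR = P_sig − N = −105 − (−117.27) = 12.27 dB → 12.3 dB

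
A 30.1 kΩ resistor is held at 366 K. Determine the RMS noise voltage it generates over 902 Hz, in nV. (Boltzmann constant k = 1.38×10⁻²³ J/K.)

741 nV

V_n = √(4kTRB)
4kTRB = 4 × 1.38×10⁻²³ × 366 × 3.01×10⁴ × 9.02×10² = 5.49×10⁻¹³ V²
V_n = √(5.49×10⁻¹³) = 7.41×10⁻⁷ V = 741 nV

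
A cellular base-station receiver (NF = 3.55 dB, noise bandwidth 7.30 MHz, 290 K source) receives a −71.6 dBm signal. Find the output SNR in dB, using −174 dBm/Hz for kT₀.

Noise floor: N = −174 + 10 log₁₀(B) + NF
10 log₁₀(7.30×10⁶) = 68.63 dB
N = −174 + 68.63 + 3.55 = −101.82 dBm
SNR = P_sig − N = −71.6 − (−101.82) = 30.22 dB → 30.2 dB

30.2 dB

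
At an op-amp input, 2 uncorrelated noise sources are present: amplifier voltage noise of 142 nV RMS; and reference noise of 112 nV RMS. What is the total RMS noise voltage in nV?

181 nV

Uncorrelated sources add in power (mean-square): V_tot = √(ΣV_i²)
V_tot = √[(1.42×10⁻⁷)² + (1.12×10⁻⁷)²] = 1.81×10⁻⁷ V = 181 nV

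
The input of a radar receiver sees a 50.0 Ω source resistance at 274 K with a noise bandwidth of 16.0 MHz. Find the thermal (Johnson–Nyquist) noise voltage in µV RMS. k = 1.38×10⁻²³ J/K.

V_n = √(4kTRB)
4kTRB = 4 × 1.38×10⁻²³ × 274 × 5.00×10¹ × 1.60×10⁷ = 1.21×10⁻¹¹ V²
V_n = √(1.21×10⁻¹¹) = 3.48×10⁻⁶ V = 3.48 µV

3.48 µV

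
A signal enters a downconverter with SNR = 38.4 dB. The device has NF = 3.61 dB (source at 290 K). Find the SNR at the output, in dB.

34.79 dB

By definition F = SNR_in/SNR_out, so in dB: SNR_out = SNR_in − NF
SNR_out = 38.4 − 3.61 = 34.79 dB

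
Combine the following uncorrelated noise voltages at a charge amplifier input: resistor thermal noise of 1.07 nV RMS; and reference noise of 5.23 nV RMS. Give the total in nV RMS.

5.34 nV

Uncorrelated sources add in power (mean-square): V_tot = √(ΣV_i²)
V_tot = √[(1.07×10⁻⁹)² + (5.23×10⁻⁹)²] = 5.34×10⁻⁹ V = 5.34 nV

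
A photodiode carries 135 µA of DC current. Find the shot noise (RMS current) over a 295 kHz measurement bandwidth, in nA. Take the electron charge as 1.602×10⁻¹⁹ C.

I_n = √(2qI·B)
2qI·B = 2 × 1.602×10⁻¹⁹ × 1.35×10⁻⁴ × 2.95×10⁵ = 1.28×10⁻¹⁷ A²
I_n = √(1.28×10⁻¹⁷) = 3.57×10⁻⁹ A = 3.57 nA

3.57 nA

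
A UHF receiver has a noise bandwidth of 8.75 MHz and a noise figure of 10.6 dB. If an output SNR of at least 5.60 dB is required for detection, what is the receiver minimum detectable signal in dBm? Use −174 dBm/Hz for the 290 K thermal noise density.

Sensitivity = −174 + 10 log₁₀(B) + NF + SNR_min
= −174 + 69.42 + 10.6 + 5.60
= −88.38 dBm → −88.4 dBm

−88.4 dBm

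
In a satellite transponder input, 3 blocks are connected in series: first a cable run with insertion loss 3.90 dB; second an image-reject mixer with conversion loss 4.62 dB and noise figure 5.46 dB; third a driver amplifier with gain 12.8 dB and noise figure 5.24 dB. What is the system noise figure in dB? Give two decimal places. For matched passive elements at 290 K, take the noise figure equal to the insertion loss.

Convert to linear (a loss of L dB is a gain of −L dB): F_i = 10^(NF_i/10), G_i = 10^(G_i,dB/10)
  Stage 1: F_1 = 10^(3.90/10) = 2.455, G_1 = 10^(−3.90/10) = 0.4074
  Stage 2: F_2 = 10^(5.46/10) = 3.516, G_2 = 10^(−4.62/10) = 0.3451
  Stage 3: F_3 = 10^(5.24/10) = 3.342, G_3 = 10^(12.8/10) = 19.05
Friis cascade:
  F = 2.455 + (3.516 − 1)/0.4074 + (3.342 − 1)/0.1406 = 25.29
NF = 10 log₁₀(25.29) = 14.03 dB

14.03 dB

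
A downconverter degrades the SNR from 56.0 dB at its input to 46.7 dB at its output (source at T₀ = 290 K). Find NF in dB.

NF (dB) = SNR_in(dB) − SNR_out(dB) when the source is at T₀
NF = 56.0 − 46.7 = 9.3 dB

9.3 dB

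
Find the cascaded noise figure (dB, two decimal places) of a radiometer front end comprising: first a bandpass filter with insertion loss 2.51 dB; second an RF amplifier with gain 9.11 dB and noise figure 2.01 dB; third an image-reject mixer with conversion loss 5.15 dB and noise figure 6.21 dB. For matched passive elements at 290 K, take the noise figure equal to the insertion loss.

5.47 dB

Convert to linear (a loss of L dB is a gain of −L dB): F_i = 10^(NF_i/10), G_i = 10^(G_i,dB/10)
  Stage 1: F_1 = 10^(2.51/10) = 1.782, G_1 = 10^(−2.51/10) = 0.5610
  Stage 2: F_2 = 10^(2.01/10) = 1.589, G_2 = 10^(9.11/10) = 8.147
  Stage 3: F_3 = 10^(6.21/10) = 4.178, G_3 = 10^(−5.15/10) = 0.3055
Friis cascade:
  F = 1.782 + (1.589 − 1)/0.5610 + (4.178 − 1)/4.571 = 3.527
NF = 10 log₁₀(3.527) = 5.47 dB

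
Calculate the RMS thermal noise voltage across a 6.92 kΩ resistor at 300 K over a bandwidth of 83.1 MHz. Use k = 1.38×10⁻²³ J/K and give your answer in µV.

V_n = √(4kTRB)
4kTRB = 4 × 1.38×10⁻²³ × 300 × 6.92×10³ × 8.31×10⁷ = 9.52×10⁻⁹ V²
V_n = √(9.52×10⁻⁹) = 9.76×10⁻⁵ V = 97.6 µV

97.6 µV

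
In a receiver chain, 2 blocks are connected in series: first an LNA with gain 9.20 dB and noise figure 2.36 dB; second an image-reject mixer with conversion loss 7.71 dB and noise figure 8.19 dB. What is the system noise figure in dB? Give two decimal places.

3.79 dB

Convert to linear (a loss of L dB is a gain of −L dB): F_i = 10^(NF_i/10), G_i = 10^(G_i,dB/10)
  Stage 1: F_1 = 10^(2.36/10) = 1.722, G_1 = 10^(9.20/10) = 8.318
  Stage 2: F_2 = 10^(8.19/10) = 6.592, G_2 = 10^(−7.71/10) = 0.1694
Friis cascade:
  F = 1.722 + (6.592 − 1)/8.318 = 2.394
NF = 10 log₁₀(2.394) = 3.79 dB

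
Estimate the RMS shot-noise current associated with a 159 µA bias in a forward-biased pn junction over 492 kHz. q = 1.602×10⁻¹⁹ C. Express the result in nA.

I_n = √(2qI·B)
2qI·B = 2 × 1.602×10⁻¹⁹ × 1.59×10⁻⁴ × 4.92×10⁵ = 2.51×10⁻¹⁷ A²
I_n = √(2.51×10⁻¹⁷) = 5.01×10⁻⁹ A = 5.01 nA

5.01 nA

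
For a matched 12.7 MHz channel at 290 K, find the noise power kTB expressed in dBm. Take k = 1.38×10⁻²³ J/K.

−102.9 dBm

P_n = kTB = 1.38×10⁻²³ × 290 × 1.27×10⁷ = 5.08×10⁻¹⁴ W
In dBm: 10 log₁₀(5.08×10⁻¹⁴ / 10⁻³) = −102.9 dBm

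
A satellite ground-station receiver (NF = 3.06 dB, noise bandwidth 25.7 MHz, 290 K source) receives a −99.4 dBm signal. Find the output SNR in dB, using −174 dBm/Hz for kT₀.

−2.6 dB

Noise floor: N = −174 + 10 log₁₀(B) + NF
10 log₁₀(2.57×10⁷) = 74.1 dB
N = −174 + 74.1 + 3.06 = −96.84 dBm
SNR = P_sig − N = −99.4 − (−96.84) = −2.56 dB → −2.6 dB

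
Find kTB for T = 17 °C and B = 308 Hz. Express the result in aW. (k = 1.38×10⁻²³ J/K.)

1.23 aW

T = 17 °C + 273.15 = 290.15 K
P_n = kTB = 1.38×10⁻²³ × 290.15 × 3.08×10² = 1.23×10⁻¹⁸ W = 1.23 aW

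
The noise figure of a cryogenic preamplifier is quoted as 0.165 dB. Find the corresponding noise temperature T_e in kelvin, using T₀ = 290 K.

11.2 K

F = 10^(0.165/10) = 1.03872
T_e = (F − 1)·T₀ = (1.03872 − 1) × 290 = 11.2 K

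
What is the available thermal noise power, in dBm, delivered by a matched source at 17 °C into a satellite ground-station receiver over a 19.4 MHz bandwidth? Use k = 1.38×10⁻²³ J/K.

T = 17 °C + 273.15 = 290.15 K
P_n = kTB = 1.38×10⁻²³ × 290.15 × 1.94×10⁷ = 7.77×10⁻¹⁴ W
In dBm: 10 log₁₀(7.77×10⁻¹⁴ / 10⁻³) = −101.1 dBm

−101.1 dBm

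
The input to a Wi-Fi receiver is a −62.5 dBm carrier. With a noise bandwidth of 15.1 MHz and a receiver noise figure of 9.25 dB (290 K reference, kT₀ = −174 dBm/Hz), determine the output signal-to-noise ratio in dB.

30.5 dB

Noise floor: N = −174 + 10 log₁₀(B) + NF
10 log₁₀(1.51×10⁷) = 71.79 dB
N = −174 + 71.79 + 9.25 = −92.96 dBm
SNR = P_sig − N = −62.5 − (−92.96) = 30.46 dB → 30.5 dB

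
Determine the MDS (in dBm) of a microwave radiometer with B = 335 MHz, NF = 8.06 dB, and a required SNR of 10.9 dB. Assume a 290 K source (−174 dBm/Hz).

−69.8 dBm

Sensitivity = −174 + 10 log₁₀(B) + NF + SNR_min
= −174 + 85.25 + 8.06 + 10.9
= −69.79 dBm → −69.8 dBm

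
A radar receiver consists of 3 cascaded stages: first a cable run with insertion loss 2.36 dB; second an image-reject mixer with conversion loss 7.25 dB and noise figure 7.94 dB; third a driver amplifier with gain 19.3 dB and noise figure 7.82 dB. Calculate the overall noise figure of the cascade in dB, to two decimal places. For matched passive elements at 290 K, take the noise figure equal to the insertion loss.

17.55 dB

Convert to linear (a loss of L dB is a gain of −L dB): F_i = 10^(NF_i/10), G_i = 10^(G_i,dB/10)
  Stage 1: F_1 = 10^(2.36/10) = 1.722, G_1 = 10^(−2.36/10) = 0.5808
  Stage 2: F_2 = 10^(7.94/10) = 6.223, G_2 = 10^(−7.25/10) = 0.1884
  Stage 3: F_3 = 10^(7.82/10) = 6.053, G_3 = 10^(19.3/10) = 85.11
Friis cascade:
  F = 1.722 + (6.223 − 1)/0.5808 + (6.053 − 1)/0.1094 = 56.91
NF = 10 log₁₀(56.91) = 17.55 dB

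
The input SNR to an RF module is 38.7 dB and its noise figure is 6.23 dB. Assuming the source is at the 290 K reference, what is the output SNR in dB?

By definition F = SNR_in/SNR_out, so in dB: SNR_out = SNR_in − NF
SNR_out = 38.7 − 6.23 = 32.47 dB

32.47 dB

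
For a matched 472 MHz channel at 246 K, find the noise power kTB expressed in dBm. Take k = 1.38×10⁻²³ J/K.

P_n = kTB = 1.38×10⁻²³ × 246 × 4.72×10⁸ = 1.60×10⁻¹² W
In dBm: 10 log₁₀(1.60×10⁻¹² / 10⁻³) = −88.0 dBm

−88.0 dBm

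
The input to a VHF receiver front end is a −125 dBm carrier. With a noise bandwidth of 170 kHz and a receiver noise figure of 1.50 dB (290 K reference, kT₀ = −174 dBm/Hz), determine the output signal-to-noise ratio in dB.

−4.8 dB

Noise floor: N = −174 + 10 log₁₀(B) + NF
10 log₁₀(1.70×10⁵) = 52.3 dB
N = −174 + 52.3 + 1.50 = −120.20 dBm
SNR = P_sig − N = −125 − (−120.20) = −4.80 dB → −4.8 dB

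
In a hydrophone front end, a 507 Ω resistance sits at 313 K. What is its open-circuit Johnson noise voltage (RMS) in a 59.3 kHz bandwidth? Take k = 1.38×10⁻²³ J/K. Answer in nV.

V_n = √(4kTRB)
4kTRB = 4 × 1.38×10⁻²³ × 313 × 5.07×10² × 5.93×10⁴ = 5.19×10⁻¹³ V²
V_n = √(5.19×10⁻¹³) = 7.21×10⁻⁷ V = 721 nV

721 nV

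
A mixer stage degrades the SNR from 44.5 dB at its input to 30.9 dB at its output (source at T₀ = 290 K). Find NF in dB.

NF (dB) = SNR_in(dB) − SNR_out(dB) when the source is at T₀
NF = 44.5 − 30.9 = 13.6 dB

13.6 dB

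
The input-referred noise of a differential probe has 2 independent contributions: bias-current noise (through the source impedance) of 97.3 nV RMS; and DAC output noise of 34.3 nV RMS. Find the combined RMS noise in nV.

103 nV

Uncorrelated sources add in power (mean-square): V_tot = √(ΣV_i²)
V_tot = √[(9.73×10⁻⁸)² + (3.43×10⁻⁸)²] = 1.03×10⁻⁷ V = 103 nV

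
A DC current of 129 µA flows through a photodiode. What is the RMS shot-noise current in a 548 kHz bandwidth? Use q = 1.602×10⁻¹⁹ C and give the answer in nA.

I_n = √(2qI·B)
2qI·B = 2 × 1.602×10⁻¹⁹ × 1.29×10⁻⁴ × 5.48×10⁵ = 2.26×10⁻¹⁷ A²
I_n = √(2.26×10⁻¹⁷) = 4.76×10⁻⁹ A = 4.76 nA

4.76 nA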